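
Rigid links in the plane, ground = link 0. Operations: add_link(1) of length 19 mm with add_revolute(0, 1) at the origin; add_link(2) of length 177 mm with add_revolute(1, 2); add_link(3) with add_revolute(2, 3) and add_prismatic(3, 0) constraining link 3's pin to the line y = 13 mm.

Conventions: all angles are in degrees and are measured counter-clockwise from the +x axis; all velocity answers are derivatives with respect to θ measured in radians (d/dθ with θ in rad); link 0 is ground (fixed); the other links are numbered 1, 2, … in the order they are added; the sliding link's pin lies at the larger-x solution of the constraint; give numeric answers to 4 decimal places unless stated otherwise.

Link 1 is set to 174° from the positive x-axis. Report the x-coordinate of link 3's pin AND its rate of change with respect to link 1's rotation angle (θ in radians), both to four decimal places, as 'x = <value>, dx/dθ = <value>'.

geometry: r = 19 mm, L = 177 mm, e = 13 mm
crank pin P = (r cos θ, r sin θ) = (-18.895916, 1.986041)
h = r sin θ − e = 1.986041 − 13 = -11.013959
x = r cos θ + √(L² − h²) = -18.895916 + 176.656992 = 157.761076
dx/dθ = −r sin θ − h·r cos θ/√(L² − h²) (θ in radians; h = -11.013959) = -3.164137

x = 157.7611, dx/dθ = -3.1641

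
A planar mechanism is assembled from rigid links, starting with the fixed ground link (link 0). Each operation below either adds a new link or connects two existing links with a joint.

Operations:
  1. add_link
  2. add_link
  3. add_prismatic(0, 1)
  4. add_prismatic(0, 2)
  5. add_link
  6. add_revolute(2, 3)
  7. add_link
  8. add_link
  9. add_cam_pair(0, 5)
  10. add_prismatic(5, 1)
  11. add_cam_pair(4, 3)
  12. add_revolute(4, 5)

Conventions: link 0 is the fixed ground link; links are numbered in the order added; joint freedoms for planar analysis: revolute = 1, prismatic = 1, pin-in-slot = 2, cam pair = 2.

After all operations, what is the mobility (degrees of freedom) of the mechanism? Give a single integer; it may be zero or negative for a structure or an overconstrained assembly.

(L,J1,J2)=(1,0,0); link0 fixed
link1: (2,0,0)
link2: (3,0,0)
P 0-1 [J1]: (3,1,0)
P 0-2 [J1]: (3,2,0)
link3: (4,2,0)
R 2-3 [J1]: (4,3,0)
link4: (5,3,0)
link5: (6,3,0)
C 0-5 [J2]: (6,3,1)
P 5-1 [J1]: (6,4,1)
C 4-3 [J2]: (6,4,2)
R 4-5 [J1]: (6,5,2)
Grübler: 3·5 − 2·5 − 2 = 3

M = 3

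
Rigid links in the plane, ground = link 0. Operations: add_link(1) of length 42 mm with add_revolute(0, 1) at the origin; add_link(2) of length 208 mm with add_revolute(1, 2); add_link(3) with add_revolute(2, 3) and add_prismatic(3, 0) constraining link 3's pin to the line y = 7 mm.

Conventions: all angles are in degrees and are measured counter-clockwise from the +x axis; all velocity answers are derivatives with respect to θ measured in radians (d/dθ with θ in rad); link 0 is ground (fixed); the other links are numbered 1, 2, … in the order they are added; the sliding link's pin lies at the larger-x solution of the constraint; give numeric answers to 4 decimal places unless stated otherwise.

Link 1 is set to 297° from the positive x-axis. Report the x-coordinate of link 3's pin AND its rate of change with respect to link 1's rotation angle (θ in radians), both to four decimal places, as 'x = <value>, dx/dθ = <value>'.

geometry: r = 42 mm, L = 208 mm, e = 7 mm
crank pin P = (r cos θ, r sin θ) = (19.067601, -37.422274)
h = r sin θ − e = -37.422274 − 7 = -44.422274
x = r cos θ + √(L² − h²) = 19.067601 + 203.201037 = 222.268638
dx/dθ = −r sin θ − h·r cos θ/√(L² − h²) (θ in radians; h = -44.422274) = 41.590689

x = 222.2686, dx/dθ = 41.5907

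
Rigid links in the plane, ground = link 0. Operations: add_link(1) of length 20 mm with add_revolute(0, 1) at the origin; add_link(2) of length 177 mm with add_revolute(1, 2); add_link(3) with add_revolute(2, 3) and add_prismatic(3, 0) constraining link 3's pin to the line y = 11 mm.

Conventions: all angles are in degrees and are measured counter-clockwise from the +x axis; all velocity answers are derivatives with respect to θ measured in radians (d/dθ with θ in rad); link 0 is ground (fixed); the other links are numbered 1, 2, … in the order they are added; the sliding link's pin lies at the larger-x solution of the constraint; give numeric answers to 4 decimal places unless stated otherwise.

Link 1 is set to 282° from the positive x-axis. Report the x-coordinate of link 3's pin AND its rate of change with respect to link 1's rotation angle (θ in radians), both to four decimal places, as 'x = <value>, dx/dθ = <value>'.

geometry: r = 20 mm, L = 177 mm, e = 11 mm
crank pin P = (r cos θ, r sin θ) = (4.158234, -19.562952)
h = r sin θ − e = -19.562952 − 11 = -30.562952
x = r cos θ + √(L² − h²) = 4.158234 + 174.341349 = 178.499583
dx/dθ = −r sin θ − h·r cos θ/√(L² − h²) (θ in radians; h = -30.562952) = 20.291912

x = 178.4996, dx/dθ = 20.2919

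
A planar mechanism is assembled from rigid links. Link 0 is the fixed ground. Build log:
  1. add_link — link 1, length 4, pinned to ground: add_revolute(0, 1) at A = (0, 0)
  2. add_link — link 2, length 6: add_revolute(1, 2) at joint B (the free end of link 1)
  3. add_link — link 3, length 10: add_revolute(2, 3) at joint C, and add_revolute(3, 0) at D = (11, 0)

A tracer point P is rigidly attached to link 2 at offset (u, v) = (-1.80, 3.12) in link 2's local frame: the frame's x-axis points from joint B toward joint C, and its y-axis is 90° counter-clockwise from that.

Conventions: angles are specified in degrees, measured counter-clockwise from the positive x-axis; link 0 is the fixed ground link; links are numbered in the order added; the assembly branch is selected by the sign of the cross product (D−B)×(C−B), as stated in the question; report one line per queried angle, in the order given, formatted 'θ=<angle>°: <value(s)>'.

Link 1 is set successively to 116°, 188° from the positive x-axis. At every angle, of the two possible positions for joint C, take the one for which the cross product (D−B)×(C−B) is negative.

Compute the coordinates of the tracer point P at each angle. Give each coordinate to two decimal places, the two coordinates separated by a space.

A=(0,0), D=(11.00,0)
θ=116°: B = A + 4.00·(cos116°, sin116°) = (-1.7535, 3.5952)
θ=116°: |BD| = 13.2505
θ=116°: circle(B,6.00) ∩ circle(D,10.00): a=4.2103, h=4.2748
θ=116°:   candidates: C₊=(3.4587,6.5672) cross=56.643; C₋=(1.1390,-1.6616) cross=-56.643
θ=116°:   branch - wants cross < 0 → take C=(1.1390,-1.6616) (cross=-56.643)
θ=116°: ex = (C−B)/|BC| = (0.4821,-0.8761); ey = (0.8761,0.4821)
θ=116°: P = B + -1.80·ex + 3.12·ey = (0.1123,6.6763)
θ=188°: B = A + 4.00·(cos188°, sin188°) = (-3.9611, -0.5567)
θ=188°: |BD| = 14.9714
θ=188°: circle(B,6.00) ∩ circle(D,10.00): a=5.3483, h=2.7195
θ=188°:   candidates: C₊=(1.2824,2.3598) cross=40.715; C₋=(1.4847,-3.0754) cross=-40.715
θ=188°:   branch - wants cross < 0 → take C=(1.4847,-3.0754) (cross=-40.715)
θ=188°: ex = (C−B)/|BC| = (0.9076,-0.4198); ey = (0.4198,0.9076)
θ=188°: P = B + -1.80·ex + 3.12·ey = (-4.2850,3.0307)

θ=116°: 0.11 6.68
θ=188°: -4.29 3.03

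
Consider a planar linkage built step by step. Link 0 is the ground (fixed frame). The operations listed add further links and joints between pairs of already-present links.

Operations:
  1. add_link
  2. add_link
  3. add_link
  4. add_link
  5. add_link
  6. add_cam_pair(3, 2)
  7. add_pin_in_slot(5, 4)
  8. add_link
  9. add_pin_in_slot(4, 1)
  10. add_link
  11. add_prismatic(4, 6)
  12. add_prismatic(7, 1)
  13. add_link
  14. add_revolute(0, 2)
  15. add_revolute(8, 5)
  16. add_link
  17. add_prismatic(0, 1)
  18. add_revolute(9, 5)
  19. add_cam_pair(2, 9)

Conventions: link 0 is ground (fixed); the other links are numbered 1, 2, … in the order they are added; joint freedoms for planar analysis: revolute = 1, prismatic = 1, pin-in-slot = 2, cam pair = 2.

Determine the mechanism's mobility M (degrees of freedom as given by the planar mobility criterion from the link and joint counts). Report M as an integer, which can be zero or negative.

link 0 = ground. State L|J1|J2 = 1|0|0
+link1  2|0|0
+link2  3|0|0
+link3  4|0|0
+link4  5|0|0
+link5  6|0|0
C(3,2) f=2→J2  6|0|1
PS(5,4) f=2→J2  6|0|2
+link6  7|0|2
PS(4,1) f=2→J2  7|0|3
+link7  8|0|3
P(4,6) f=1→J1  8|1|3
P(7,1) f=1→J1  8|2|3
+link8  9|2|3
R(0,2) f=1→J1  9|3|3
R(8,5) f=1→J1  9|4|3
+link9  10|4|3
P(0,1) f=1→J1  10|5|3
R(9,5) f=1→J1  10|6|3
C(2,9) f=2→J2  10|6|4
M = 3(10−1)−2·6−4 = 27−12−4 = 11

M = 11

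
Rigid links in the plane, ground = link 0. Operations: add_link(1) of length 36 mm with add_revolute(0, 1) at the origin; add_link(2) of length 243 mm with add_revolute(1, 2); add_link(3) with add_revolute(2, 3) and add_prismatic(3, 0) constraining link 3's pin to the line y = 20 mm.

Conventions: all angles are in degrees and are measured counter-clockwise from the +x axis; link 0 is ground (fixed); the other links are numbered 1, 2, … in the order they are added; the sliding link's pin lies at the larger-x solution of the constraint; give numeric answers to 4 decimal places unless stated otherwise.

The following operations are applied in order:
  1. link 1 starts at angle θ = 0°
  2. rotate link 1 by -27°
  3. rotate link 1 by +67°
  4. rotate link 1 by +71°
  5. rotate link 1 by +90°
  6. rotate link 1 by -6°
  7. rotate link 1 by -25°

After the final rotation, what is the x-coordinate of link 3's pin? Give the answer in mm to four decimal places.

geometry: r = 36 mm, L = 243 mm, e = 20 mm; θ starts at 0°
rotate link 1 by -27°: θ ← 0° -27° = -27°
rotate link 1 by +67°: θ ← -27° +67° = 40°
rotate link 1 by +71°: θ ← 40° +71° = 111°
rotate link 1 by +90°: θ ← 111° +90° = 201°
rotate link 1 by -6°: θ ← 201° -6° = 195°
rotate link 1 by -25°: θ ← 195° -25° = 170°
crank pin P = (r cos θ, r sin θ) = (-35.453079, 6.251334)
h = r sin θ − e = 6.251334 − 20 = -13.748666
x = r cos θ + √(L² − h²) = -35.453079 + 242.610746 = 207.157667

207.1577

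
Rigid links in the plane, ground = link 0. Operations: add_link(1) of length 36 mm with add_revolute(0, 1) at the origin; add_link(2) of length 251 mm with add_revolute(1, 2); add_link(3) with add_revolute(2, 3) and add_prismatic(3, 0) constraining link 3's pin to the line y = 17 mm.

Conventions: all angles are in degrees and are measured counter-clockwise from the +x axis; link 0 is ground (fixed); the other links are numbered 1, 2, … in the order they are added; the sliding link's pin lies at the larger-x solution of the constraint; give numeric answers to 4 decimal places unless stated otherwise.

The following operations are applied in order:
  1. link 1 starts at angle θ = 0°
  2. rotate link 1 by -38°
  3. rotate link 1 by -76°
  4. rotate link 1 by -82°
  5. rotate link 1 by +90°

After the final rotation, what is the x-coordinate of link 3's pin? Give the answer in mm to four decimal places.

geometry: r = 36 mm, L = 251 mm, e = 17 mm; θ starts at 0°
rotate link 1 by -38°: θ ← 0° -38° = -38°
rotate link 1 by -76°: θ ← -38° -76° = -114°
rotate link 1 by -82°: θ ← -114° -82° = -196°
rotate link 1 by +90°: θ ← -196° +90° = -106°
crank pin P = (r cos θ, r sin θ) = (-9.922945, -34.605421)
h = r sin θ − e = -34.605421 − 17 = -51.605421
x = r cos θ + √(L² − h²) = -9.922945 + 245.637702 = 235.714757

235.7148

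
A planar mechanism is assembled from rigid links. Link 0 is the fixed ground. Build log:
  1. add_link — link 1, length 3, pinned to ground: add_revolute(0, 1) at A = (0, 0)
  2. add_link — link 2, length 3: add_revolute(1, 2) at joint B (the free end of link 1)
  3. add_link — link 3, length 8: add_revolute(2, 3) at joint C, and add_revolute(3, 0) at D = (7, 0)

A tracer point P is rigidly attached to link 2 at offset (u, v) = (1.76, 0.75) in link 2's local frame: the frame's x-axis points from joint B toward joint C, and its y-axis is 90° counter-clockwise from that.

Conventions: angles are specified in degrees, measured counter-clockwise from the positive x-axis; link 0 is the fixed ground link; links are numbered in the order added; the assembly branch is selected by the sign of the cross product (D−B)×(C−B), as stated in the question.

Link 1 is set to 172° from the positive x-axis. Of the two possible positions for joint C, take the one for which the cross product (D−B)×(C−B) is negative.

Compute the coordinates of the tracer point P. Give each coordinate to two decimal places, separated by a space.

A=(0,0), D=(7.00,0)
B = A + 3.00·(cos172°, sin172°) = (-2.9708, 0.4175)
|BD| = 9.9795
circle(B,3.00) ∩ circle(D,8.00): a=2.2341, h=2.0022
  candidates: C₊=(-0.6549,2.3245) cross=19.981; C₋=(-0.8224,-1.6764) cross=-19.981
  branch - wants cross < 0 → take C=(-0.8224,-1.6764) (cross=-19.981)
ex = (C−B)/|BC| = (0.7161,-0.6980); ey = (0.6980,0.7161)
P = B + 1.76·ex + 0.75·ey = (-1.1869,-0.2738)

-1.19 -0.27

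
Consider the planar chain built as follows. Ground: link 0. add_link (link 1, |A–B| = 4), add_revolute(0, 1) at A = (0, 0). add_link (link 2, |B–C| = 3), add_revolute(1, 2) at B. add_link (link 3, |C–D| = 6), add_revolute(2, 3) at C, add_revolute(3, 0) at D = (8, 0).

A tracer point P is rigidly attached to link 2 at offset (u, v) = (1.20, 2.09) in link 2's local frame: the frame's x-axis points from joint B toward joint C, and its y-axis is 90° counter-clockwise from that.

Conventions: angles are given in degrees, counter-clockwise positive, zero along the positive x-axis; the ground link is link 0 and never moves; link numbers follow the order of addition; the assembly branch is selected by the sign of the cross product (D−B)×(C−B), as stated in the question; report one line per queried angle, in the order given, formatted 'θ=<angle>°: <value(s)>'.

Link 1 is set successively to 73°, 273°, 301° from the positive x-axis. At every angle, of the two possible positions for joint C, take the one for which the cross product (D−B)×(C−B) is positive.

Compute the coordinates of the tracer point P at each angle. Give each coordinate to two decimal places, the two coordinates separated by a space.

A=(0,0), D=(8.00,0)
θ=73°: B = A + 4.00·(cos73°, sin73°) = (1.1695, 3.8252)
θ=73°: |BD| = 7.8287
θ=73°: circle(B,3.00) ∩ circle(D,6.00): a=2.1899, h=2.0504
θ=73°:   candidates: C₊=(4.0821,4.5442) cross=16.052; C₋=(2.0783,0.9662) cross=-16.052
θ=73°:   branch + wants cross > 0 → take C=(4.0821,4.5442) (cross=16.052)
θ=73°: ex = (C−B)/|BC| = (0.9709,0.2397); ey = (-0.2397,0.9709)
θ=73°: P = B + 1.20·ex + 2.09·ey = (1.8336,6.1419)
θ=273°: B = A + 4.00·(cos273°, sin273°) = (0.2093, -3.9945)
θ=273°: |BD| = 8.7550
θ=273°: circle(B,3.00) ∩ circle(D,6.00): a=2.8355, h=0.9796
θ=273°:   candidates: C₊=(2.2856,-1.8291) cross=8.577; C₋=(3.1795,-3.5725) cross=-8.577
θ=273°:   branch + wants cross > 0 → take C=(2.2856,-1.8291) (cross=8.577)
θ=273°: ex = (C−B)/|BC| = (0.6921,0.7218); ey = (-0.7218,0.6921)
θ=273°: P = B + 1.20·ex + 2.09·ey = (-0.4688,-1.6819)
θ=301°: B = A + 4.00·(cos301°, sin301°) = (2.0602, -3.4287)
θ=301°: |BD| = 6.8584
θ=301°: circle(B,3.00) ∩ circle(D,6.00): a=1.4608, h=2.6203
θ=301°:   candidates: C₊=(2.0154,-0.4290) cross=17.971; C₋=(4.6353,-4.9678) cross=-17.971
θ=301°:   branch + wants cross > 0 → take C=(2.0154,-0.4290) (cross=17.971)
θ=301°: ex = (C−B)/|BC| = (-0.0149,0.9999); ey = (-0.9999,-0.0149)
θ=301°: P = B + 1.20·ex + 2.09·ey = (-0.0475,-2.2600)

θ=73°: 1.83 6.14
θ=273°: -0.47 -1.68
θ=301°: -0.05 -2.26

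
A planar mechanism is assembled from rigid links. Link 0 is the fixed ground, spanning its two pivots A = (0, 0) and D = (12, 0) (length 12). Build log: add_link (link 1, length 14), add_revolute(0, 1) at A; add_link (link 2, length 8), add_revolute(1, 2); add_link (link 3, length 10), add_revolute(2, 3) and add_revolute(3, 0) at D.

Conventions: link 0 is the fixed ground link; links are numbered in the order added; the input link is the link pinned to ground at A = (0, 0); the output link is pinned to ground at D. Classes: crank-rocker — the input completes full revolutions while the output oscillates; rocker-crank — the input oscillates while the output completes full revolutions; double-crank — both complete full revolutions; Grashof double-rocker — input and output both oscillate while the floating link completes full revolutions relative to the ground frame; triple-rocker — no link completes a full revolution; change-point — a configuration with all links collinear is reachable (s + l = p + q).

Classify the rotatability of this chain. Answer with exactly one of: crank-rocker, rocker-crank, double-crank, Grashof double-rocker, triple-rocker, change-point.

lengths: ground=12, input=14, coupler=8, output=10
sorted: s=8 (shortest), l=14 (longest), p+q=22
s + l = 22 vs p + q = 22
s + l = p + q → change-point (collinear configuration reachable)

change-point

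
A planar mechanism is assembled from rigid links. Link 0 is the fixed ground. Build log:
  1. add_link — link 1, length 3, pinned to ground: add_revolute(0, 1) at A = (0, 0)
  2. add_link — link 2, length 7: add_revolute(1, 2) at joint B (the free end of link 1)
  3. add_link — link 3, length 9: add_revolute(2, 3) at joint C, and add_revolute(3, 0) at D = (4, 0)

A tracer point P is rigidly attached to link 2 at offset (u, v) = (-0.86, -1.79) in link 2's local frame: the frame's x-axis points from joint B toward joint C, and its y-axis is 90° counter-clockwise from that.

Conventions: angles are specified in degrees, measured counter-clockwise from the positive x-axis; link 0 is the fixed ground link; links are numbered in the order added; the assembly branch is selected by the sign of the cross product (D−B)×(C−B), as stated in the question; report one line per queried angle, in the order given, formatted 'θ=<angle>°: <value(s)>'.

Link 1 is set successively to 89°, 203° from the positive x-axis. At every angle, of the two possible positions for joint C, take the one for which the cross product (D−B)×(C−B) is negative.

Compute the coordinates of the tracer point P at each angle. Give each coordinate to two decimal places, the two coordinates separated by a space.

A=(0,0), D=(4.00,0)
θ=89°: B = A + 3.00·(cos89°, sin89°) = (0.0524, 2.9995)
θ=89°: |BD| = 4.9579
θ=89°: circle(B,7.00) ∩ circle(D,9.00): a=-0.7482, h=6.9599
θ=89°:   candidates: C₊=(3.6674,8.9939) cross=34.507; C₋=(-4.7541,-2.0895) cross=-34.507
θ=89°:   branch - wants cross < 0 → take C=(-4.7541,-2.0895) (cross=-34.507)
θ=89°: ex = (C−B)/|BC| = (-0.6866,-0.7270); ey = (0.7270,-0.6866)
θ=89°: P = B + -0.86·ex + -1.79·ey = (-0.6585,4.8538)
θ=203°: B = A + 3.00·(cos203°, sin203°) = (-2.7615, -1.1722)
θ=203°: |BD| = 6.8624
θ=203°: circle(B,7.00) ∩ circle(D,9.00): a=1.0996, h=6.9131
θ=203°:   candidates: C₊=(-2.8589,5.8271) cross=47.440; C₋=(-0.4972,-7.7959) cross=-47.440
θ=203°:   branch - wants cross < 0 → take C=(-0.4972,-7.7959) (cross=-47.440)
θ=203°: ex = (C−B)/|BC| = (0.3235,-0.9462); ey = (0.9462,0.3235)
θ=203°: P = B + -0.86·ex + -1.79·ey = (-4.7335,-0.9375)

θ=89°: -0.66 4.85
θ=203°: -4.73 -0.94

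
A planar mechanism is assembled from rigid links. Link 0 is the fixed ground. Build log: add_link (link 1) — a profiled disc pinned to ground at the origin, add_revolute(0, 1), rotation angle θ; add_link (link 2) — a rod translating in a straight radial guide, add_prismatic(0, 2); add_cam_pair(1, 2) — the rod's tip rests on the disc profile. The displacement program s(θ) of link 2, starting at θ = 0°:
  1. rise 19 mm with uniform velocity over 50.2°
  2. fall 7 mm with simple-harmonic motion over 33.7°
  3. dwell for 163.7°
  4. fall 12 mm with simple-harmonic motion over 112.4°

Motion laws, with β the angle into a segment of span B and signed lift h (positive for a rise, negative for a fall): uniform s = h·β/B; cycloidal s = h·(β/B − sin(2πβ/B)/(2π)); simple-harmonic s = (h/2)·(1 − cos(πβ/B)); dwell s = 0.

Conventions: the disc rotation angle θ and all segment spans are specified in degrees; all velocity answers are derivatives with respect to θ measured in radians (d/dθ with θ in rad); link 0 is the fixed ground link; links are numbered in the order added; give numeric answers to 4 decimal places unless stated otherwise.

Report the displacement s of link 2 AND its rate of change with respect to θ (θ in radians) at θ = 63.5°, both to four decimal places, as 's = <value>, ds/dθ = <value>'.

seg 1 [0°–50.2°] uniform, h=19: full span → s += 19 → s = 19.0000
seg 2 [50.2°–83.9°] simple-harmonic, h=-7: θ=63.5° here. β=13.3, B=33.7. -7/2·(1 − cos(π·0.3947)) = -2.3627 → s = 16.6373
velocity in seg [50.2°–83.9°] (simple-harmonic), θ in radians: β = 13.3° = 0.2321 rad, B = 33.7° = 0.5882 rad; ds/dθ = (πh/(2B)) sin(πβ/B) = (π·(-7)/(2·0.5882)) sin(π·0.3947) = -17.679960 mm/rad

s = 16.6373, ds/dθ = -17.6800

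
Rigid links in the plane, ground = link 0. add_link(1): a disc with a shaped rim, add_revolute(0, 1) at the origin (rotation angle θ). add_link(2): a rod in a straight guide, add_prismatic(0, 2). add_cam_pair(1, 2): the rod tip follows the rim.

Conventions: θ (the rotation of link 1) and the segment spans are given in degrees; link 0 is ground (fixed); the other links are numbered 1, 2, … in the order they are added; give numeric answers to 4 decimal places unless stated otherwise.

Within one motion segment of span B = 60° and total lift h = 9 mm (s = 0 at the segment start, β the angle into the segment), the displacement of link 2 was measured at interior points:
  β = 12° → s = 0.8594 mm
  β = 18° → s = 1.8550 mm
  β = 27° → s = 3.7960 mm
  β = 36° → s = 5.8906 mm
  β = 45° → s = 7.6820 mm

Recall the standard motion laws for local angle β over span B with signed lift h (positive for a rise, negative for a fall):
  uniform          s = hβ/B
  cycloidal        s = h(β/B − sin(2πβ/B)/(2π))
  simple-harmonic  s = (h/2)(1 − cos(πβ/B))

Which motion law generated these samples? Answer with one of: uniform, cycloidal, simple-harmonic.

candidates at β/B = r: uniform s = h·r (linear in β); cycloidal s = h·(r − sin(2πr)/(2π)); simple-harmonic s = (h/2)(1 − cos(πr))
β=12°: printed 0.8594 | uniform 1.8000, cycloidal 0.4377, simple-harmonic 0.8594
β=18°: printed 1.8550 | uniform 2.7000, cycloidal 1.3377, simple-harmonic 1.8550
β=27°: printed 3.7960 | uniform 4.0500, cycloidal 3.6074, simple-harmonic 3.7960
β=36°: printed 5.8906 | uniform 5.4000, cycloidal 6.2419, simple-harmonic 5.8906
β=45°: printed 7.6820 | uniform 6.7500, cycloidal 8.1824, simple-harmonic 7.6820
only one law matches every sample → simple-harmonic

simple-harmonic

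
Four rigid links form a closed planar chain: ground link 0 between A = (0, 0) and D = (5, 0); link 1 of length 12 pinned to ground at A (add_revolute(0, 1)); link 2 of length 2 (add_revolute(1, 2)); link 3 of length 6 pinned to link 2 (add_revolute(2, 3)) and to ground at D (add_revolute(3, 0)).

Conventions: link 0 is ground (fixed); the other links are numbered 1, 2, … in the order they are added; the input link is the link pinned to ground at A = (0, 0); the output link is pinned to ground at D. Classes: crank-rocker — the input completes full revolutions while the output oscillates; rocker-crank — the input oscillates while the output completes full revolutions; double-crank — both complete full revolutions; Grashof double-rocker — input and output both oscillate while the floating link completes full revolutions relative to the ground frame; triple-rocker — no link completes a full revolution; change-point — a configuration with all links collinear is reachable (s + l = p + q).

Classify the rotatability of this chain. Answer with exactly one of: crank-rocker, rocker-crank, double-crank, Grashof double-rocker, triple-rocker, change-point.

lengths: ground=5, input=12, coupler=2, output=6
sorted: s=2 (shortest), l=12 (longest), p+q=11
s + l = 14 vs p + q = 11
s + l > p + q → non-Grashof → no link fully rotates → triple-rocker

triple-rocker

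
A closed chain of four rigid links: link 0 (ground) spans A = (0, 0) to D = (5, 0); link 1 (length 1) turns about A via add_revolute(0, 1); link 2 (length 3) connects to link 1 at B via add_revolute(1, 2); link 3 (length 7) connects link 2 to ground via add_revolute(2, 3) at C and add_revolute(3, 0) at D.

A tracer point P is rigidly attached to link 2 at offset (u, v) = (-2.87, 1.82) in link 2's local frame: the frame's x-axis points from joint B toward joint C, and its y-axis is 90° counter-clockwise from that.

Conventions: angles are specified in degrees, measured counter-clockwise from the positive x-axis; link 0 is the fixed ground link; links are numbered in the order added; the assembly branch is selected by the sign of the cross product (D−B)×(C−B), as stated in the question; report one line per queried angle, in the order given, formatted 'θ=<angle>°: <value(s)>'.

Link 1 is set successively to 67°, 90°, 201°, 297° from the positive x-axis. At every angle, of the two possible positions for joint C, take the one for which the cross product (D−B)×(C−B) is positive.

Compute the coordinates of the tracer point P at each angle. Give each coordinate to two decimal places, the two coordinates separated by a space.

A=(0,0), D=(5.00,0)
θ=67°: B = A + 1.00·(cos67°, sin67°) = (0.3907, 0.9205)
θ=67°: |BD| = 4.7003
θ=67°: circle(B,3.00) ∩ circle(D,7.00): a=-1.9049, h=2.3176
θ=67°:   candidates: C₊=(-1.0234,3.5663) cross=10.893; C₋=(-1.9312,-0.9792) cross=-10.893
θ=67°:   branch + wants cross > 0 → take C=(-1.0234,3.5663) (cross=10.893)
θ=67°: ex = (C−B)/|BC| = (-0.4714,0.8819); ey = (-0.8819,-0.4714)
θ=67°: P = B + -2.87·ex + 1.82·ey = (0.1385,-2.4685)
θ=90°: B = A + 1.00·(cos90°, sin90°) = (0.0000, 1.0000)
θ=90°: |BD| = 5.0990
θ=90°: circle(B,3.00) ∩ circle(D,7.00): a=-1.3728, h=2.6675
θ=90°:   candidates: C₊=(-0.8230,3.8849) cross=13.601; C₋=(-1.8693,-1.3464) cross=-13.601
θ=90°:   branch + wants cross > 0 → take C=(-0.8230,3.8849) (cross=13.601)
θ=90°: ex = (C−B)/|BC| = (-0.2743,0.9616); ey = (-0.9616,-0.2743)
θ=90°: P = B + -2.87·ex + 1.82·ey = (-0.9628,-2.2592)
θ=201°: B = A + 1.00·(cos201°, sin201°) = (-0.9336, -0.3584)
θ=201°: |BD| = 5.9444
θ=201°: circle(B,3.00) ∩ circle(D,7.00): a=-0.3923, h=2.9742
θ=201°:   candidates: C₊=(-1.5045,2.5868) cross=17.680; C₋=(-1.1459,-3.3508) cross=-17.680
θ=201°:   branch + wants cross > 0 → take C=(-1.5045,2.5868) (cross=17.680)
θ=201°: ex = (C−B)/|BC| = (-0.1903,0.9817); ey = (-0.9817,-0.1903)
θ=201°: P = B + -2.87·ex + 1.82·ey = (-2.1741,-3.5223)
θ=297°: B = A + 1.00·(cos297°, sin297°) = (0.4540, -0.8910)
θ=297°: |BD| = 4.6325
θ=297°: circle(B,3.00) ∩ circle(D,7.00): a=-2.0011, h=2.2351
θ=297°:   candidates: C₊=(-1.9396,0.9175) cross=10.354; C₋=(-1.0798,-3.4693) cross=-10.354
θ=297°:   branch + wants cross > 0 → take C=(-1.9396,0.9175) (cross=10.354)
θ=297°: ex = (C−B)/|BC| = (-0.7979,0.6028); ey = (-0.6028,-0.7979)
θ=297°: P = B + -2.87·ex + 1.82·ey = (1.6467,-4.0733)

θ=67°: 0.14 -2.47
θ=90°: -0.96 -2.26
θ=201°: -2.17 -3.52
θ=297°: 1.65 -4.07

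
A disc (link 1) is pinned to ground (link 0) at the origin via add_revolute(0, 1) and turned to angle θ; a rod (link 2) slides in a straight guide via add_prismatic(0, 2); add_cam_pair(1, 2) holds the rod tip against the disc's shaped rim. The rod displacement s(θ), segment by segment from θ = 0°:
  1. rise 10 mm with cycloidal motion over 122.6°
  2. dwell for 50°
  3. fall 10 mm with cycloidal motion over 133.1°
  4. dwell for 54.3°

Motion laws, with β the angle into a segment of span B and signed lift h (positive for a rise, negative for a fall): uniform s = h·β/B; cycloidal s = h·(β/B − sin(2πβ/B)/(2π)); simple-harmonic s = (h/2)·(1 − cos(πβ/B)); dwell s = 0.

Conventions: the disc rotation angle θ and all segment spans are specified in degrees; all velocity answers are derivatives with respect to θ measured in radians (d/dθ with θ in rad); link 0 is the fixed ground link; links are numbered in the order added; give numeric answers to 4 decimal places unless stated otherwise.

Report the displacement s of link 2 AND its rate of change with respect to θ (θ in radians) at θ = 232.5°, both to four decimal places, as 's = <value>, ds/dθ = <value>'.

segment 1 (0° to 122.6°, cycloidal, h = 10) is passed completely: s = 0.0000 + (10) = 10.0000
segment 2 (122.6° to 172.6°, dwell): s unchanged at 10.0000
θ = 232.5° falls in segment 3 (172.6° to 305.7°, cycloidal, h = -10): β = 232.5 − 172.6 = 59.9°, B = 133.1°; Δs = -10·(0.4500 − sin(2π·0.4500)/(2π)) = -4.0089; s = 10.0000 − 4.0089 = 5.9911
velocity in seg [172.6°–305.7°] (cycloidal), θ in radians: β = 59.9° = 1.0455 rad, B = 133.1° = 2.3230 rad; ds/dθ = (h/B)(1 − cos(2πβ/B)) = ((-10)/2.3230)(1 − cos(2π·0.4500)) = -8.399059 mm/rad

s = 5.9911, ds/dθ = -8.3991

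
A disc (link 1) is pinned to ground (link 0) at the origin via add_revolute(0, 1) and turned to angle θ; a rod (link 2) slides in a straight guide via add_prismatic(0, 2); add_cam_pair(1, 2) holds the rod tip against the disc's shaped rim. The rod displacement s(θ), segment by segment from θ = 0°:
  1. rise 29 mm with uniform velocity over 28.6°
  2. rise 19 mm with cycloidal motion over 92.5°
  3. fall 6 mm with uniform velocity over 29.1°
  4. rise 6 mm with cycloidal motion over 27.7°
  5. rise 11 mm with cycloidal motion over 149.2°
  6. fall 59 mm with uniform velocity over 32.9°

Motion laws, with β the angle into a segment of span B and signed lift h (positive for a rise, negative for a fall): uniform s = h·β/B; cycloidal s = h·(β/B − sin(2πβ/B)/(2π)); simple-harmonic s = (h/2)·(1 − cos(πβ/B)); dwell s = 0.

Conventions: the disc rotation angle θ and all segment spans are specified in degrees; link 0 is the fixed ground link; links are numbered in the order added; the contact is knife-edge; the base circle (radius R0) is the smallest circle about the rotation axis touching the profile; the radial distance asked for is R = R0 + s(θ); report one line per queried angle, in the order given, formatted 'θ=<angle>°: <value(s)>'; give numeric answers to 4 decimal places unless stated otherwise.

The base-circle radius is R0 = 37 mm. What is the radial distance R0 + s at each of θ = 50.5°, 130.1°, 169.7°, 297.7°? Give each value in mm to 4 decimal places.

segment 1 (0° to 28.6°, uniform, h = 29) is passed completely: s = 0.0000 + (29) = 29.0000
θ = 50.5° falls in segment 2 (28.6° to 121.1°, cycloidal, h = 19): β = 50.5 − 28.6 = 21.9°, B = 92.5°; Δs = 19·(0.2368 − sin(2π·0.2368)/(2π)) = 1.4849; s = 29.0000 + 1.4849 = 30.4849
segment 2 (28.6° to 121.1°, cycloidal, h = 19) is passed completely: s = 29.0000 + (19) = 48.0000
θ = 130.1° falls in segment 3 (121.1° to 150.2°, uniform, h = -6): β = 130.1 − 121.1 = 9°, B = 29.1°; Δs = -6·9/29.1 = -1.8557; s = 48.0000 − 1.8557 = 46.1443
segment 3 (121.1° to 150.2°, uniform, h = -6) is passed completely: s = 48.0000 + (-6) = 42.0000
θ = 169.7° falls in segment 4 (150.2° to 177.9°, cycloidal, h = 6): β = 169.7 − 150.2 = 19.5°, B = 27.7°; Δs = 6·(0.7040 − sin(2π·0.7040)/(2π)) = 5.1391; s = 42.0000 + 5.1391 = 47.1391
segment 4 (150.2° to 177.9°, cycloidal, h = 6) is passed completely: s = 42.0000 + (6) = 48.0000
θ = 297.7° falls in segment 5 (177.9° to 327.1°, cycloidal, h = 11): β = 297.7 − 177.9 = 119.8°, B = 149.2°; Δs = 11·(0.8029 − sin(2π·0.8029)/(2π)) = 10.4871; s = 48.0000 + 10.4871 = 58.4871
θ=50.5°: R = R0 + s = 37 + 30.4849 = 67.4849
θ=130.1°: R = R0 + s = 37 + 46.1443 = 83.1443
θ=169.7°: R = R0 + s = 37 + 47.1391 = 84.1391
θ=297.7°: R = R0 + s = 37 + 58.4871 = 95.4871

θ=50.5°: 67.4849
θ=130.1°: 83.1443
θ=169.7°: 84.1391
θ=297.7°: 95.4871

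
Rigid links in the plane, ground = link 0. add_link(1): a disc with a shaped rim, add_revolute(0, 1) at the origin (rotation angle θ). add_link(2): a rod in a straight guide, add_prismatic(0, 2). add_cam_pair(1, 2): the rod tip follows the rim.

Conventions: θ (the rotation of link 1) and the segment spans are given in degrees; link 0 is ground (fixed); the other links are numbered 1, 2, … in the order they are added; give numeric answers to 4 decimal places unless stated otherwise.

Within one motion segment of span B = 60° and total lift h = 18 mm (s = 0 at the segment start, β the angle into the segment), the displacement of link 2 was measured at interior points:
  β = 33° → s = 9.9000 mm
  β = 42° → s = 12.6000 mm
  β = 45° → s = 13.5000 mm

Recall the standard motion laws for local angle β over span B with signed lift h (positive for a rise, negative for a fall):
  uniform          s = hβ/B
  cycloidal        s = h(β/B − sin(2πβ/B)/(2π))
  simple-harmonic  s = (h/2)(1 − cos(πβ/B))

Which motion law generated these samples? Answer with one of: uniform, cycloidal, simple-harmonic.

candidates at β/B = r: uniform s = h·r (linear in β); cycloidal s = h·(r − sin(2πr)/(2π)); simple-harmonic s = (h/2)(1 − cos(πr))
β=33°: printed 9.9000 | uniform 9.9000, cycloidal 10.7853, simple-harmonic 10.4079
β=42°: printed 12.6000 | uniform 12.6000, cycloidal 15.3246, simple-harmonic 14.2901
β=45°: printed 13.5000 | uniform 13.5000, cycloidal 16.3648, simple-harmonic 15.3640
only one law matches every sample → uniform

uniform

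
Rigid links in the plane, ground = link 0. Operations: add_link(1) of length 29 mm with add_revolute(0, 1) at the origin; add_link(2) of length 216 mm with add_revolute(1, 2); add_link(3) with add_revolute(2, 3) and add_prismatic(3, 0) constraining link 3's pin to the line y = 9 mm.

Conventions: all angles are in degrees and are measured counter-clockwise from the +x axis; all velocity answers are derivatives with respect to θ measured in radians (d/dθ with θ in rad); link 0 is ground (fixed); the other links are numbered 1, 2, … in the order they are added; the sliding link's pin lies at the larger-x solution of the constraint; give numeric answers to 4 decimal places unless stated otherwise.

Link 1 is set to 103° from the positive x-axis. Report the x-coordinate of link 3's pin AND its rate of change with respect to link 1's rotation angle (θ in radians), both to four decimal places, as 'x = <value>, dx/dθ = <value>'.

geometry: r = 29 mm, L = 216 mm, e = 9 mm
crank pin P = (r cos θ, r sin θ) = (-6.523581, 28.256732)
h = r sin θ − e = 28.256732 − 9 = 19.256732
x = r cos θ + √(L² − h²) = -6.523581 + 215.139904 = 208.616323
dx/dθ = −r sin θ − h·r cos θ/√(L² − h²) (θ in radians; h = 19.256732) = -27.672820

x = 208.6163, dx/dθ = -27.6728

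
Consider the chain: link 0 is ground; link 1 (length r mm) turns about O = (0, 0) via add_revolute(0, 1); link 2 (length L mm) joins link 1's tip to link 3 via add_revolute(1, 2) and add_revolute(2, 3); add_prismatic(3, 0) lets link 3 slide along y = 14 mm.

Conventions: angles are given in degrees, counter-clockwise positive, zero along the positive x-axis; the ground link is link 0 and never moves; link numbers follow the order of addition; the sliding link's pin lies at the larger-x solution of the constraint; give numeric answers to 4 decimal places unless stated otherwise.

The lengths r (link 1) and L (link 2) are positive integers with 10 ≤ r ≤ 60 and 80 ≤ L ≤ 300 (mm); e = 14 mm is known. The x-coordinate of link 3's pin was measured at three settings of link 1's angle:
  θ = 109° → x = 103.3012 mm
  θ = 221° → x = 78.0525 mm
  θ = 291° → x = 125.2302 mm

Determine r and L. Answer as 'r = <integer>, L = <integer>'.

constraint per measurement: (x − r cos θ)² + (r sin θ − e)² = L²
subtracting the θ₁ and θ₂ equations cancels the r² and L² terms:
r = (x₁² − x₂²) / (2[(x₁cos θ₁ + e sin θ₁) − (x₂cos θ₂ + e sin θ₂)]) = 47.9999 → r = 48
L² = (x₁ − r cos θ₁)² + (r sin θ₁ − e)² = 15128.9927 → L = 123.0000 → L = 123
check at θ₃=291°: x = 125.2302 (printed 125.2302) ✓

r = 48, L = 123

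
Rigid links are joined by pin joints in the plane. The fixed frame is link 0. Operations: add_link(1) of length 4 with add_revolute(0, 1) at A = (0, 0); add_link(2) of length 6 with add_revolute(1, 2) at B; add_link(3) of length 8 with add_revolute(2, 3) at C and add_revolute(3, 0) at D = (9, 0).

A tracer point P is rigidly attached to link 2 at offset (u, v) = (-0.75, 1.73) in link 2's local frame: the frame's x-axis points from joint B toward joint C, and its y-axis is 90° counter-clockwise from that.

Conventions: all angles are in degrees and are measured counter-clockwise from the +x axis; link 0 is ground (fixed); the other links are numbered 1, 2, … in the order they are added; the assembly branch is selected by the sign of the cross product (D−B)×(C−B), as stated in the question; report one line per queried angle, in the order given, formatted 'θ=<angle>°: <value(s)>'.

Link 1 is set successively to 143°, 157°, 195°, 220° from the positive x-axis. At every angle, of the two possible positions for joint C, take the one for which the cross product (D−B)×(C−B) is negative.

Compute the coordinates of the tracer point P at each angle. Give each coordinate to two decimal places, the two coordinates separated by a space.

A=(0,0), D=(9.00,0)
θ=143°: B = A + 4.00·(cos143°, sin143°) = (-3.1945, 2.4073)
θ=143°: |BD| = 12.4299
θ=143°: circle(B,6.00) ∩ circle(D,8.00): a=5.0886, h=3.1790
θ=143°:   candidates: C₊=(2.4134,4.5406) cross=39.514; C₋=(1.1821,-1.6970) cross=-39.514
θ=143°:   branch - wants cross < 0 → take C=(1.1821,-1.6970) (cross=-39.514)
θ=143°: ex = (C−B)/|BC| = (0.7294,-0.6841); ey = (0.6841,0.7294)
θ=143°: P = B + -0.75·ex + 1.73·ey = (-2.5582,4.1822)
θ=157°: B = A + 4.00·(cos157°, sin157°) = (-3.6820, 1.5629)
θ=157°: |BD| = 12.7780
θ=157°: circle(B,6.00) ∩ circle(D,8.00): a=5.2933, h=2.8250
θ=157°:   candidates: C₊=(1.9171,3.7192) cross=36.097; C₋=(1.2260,-1.8883) cross=-36.097
θ=157°:   branch - wants cross < 0 → take C=(1.2260,-1.8883) (cross=-36.097)
θ=157°: ex = (C−B)/|BC| = (0.8180,-0.5752); ey = (0.5752,0.8180)
θ=157°: P = B + -0.75·ex + 1.73·ey = (-3.3004,3.4095)
θ=195°: B = A + 4.00·(cos195°, sin195°) = (-3.8637, -1.0353)
θ=195°: |BD| = 12.9053
θ=195°: circle(B,6.00) ∩ circle(D,8.00): a=5.3678, h=2.6808
θ=195°:   candidates: C₊=(1.2718,2.0675) cross=34.596; C₋=(1.7019,-3.2768) cross=-34.596
θ=195°:   branch - wants cross < 0 → take C=(1.7019,-3.2768) (cross=-34.596)
θ=195°: ex = (C−B)/|BC| = (0.9276,-0.3736); ey = (0.3736,0.9276)
θ=195°: P = B + -0.75·ex + 1.73·ey = (-3.9131,0.8497)
θ=220°: B = A + 4.00·(cos220°, sin220°) = (-3.0642, -2.5712)
θ=220°: |BD| = 12.3351
θ=220°: circle(B,6.00) ∩ circle(D,8.00): a=5.0326, h=3.2670
θ=220°:   candidates: C₊=(1.1769,1.6731) cross=40.298; C₋=(2.5388,-4.7174) cross=-40.298
θ=220°:   branch - wants cross < 0 → take C=(2.5388,-4.7174) (cross=-40.298)
θ=220°: ex = (C−B)/|BC| = (0.9338,-0.3577); ey = (0.3577,0.9338)
θ=220°: P = B + -0.75·ex + 1.73·ey = (-3.1457,-0.6873)

θ=143°: -2.56 4.18
θ=157°: -3.30 3.41
θ=195°: -3.91 0.85
θ=220°: -3.15 -0.69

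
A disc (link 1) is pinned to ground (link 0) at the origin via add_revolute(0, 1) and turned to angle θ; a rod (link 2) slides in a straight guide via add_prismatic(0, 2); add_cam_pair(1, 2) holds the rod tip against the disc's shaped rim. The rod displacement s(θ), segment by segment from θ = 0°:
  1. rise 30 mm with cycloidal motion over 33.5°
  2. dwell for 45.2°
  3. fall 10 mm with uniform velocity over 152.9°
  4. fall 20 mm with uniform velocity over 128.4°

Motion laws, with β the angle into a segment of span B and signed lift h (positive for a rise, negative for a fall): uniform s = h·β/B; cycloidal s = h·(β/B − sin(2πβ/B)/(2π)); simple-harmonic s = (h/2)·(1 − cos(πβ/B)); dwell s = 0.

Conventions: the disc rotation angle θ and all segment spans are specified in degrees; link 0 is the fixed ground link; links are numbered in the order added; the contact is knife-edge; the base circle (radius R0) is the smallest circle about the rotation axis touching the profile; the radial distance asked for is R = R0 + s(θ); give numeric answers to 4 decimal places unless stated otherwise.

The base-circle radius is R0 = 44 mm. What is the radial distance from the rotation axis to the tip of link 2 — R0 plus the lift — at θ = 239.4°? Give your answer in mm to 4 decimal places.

segment 1 (0° to 33.5°, cycloidal, h = 30) is passed completely: s = 0.0000 + (30) = 30.0000
segment 2 (33.5° to 78.7°, dwell): s unchanged at 30.0000
segment 3 (78.7° to 231.6°, uniform, h = -10) is passed completely: s = 30.0000 + (-10) = 20.0000
θ = 239.4° falls in segment 4 (231.6° to 360°, uniform, h = -20): β = 239.4 − 231.6 = 7.8°, B = 128.4°; Δs = -20·7.8/128.4 = -1.2150; s = 20.0000 − 1.2150 = 18.7850
R = R0 + s = 44 + 18.7850 = 62.7850

62.7850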